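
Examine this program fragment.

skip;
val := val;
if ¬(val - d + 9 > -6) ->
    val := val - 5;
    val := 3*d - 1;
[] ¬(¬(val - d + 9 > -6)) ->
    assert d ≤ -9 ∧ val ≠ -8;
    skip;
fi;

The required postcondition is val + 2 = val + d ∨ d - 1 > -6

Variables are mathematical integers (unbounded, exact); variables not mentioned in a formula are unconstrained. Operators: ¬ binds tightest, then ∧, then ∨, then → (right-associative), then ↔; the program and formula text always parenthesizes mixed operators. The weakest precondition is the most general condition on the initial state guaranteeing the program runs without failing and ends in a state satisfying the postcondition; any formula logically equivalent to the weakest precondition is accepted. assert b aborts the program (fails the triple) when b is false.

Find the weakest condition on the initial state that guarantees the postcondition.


Working backward. After the program, the postcondition val + 2 = val + d ∨ d - 1 > -6 must hold; in canonical form it is d = 2 ∨ d > -5.
Then branch requires d = 2 ∨ d > -5; else branch requires d ≤ -9 ∧ val ≠ -8 ∧ (d = 2 ∨ d > -5).
Before the if: ((¬(val > d - 15)) → (d = 2 ∨ d > -5)) ∧ (val > d - 15 → (d ≤ -9 ∧ val ≠ -8 ∧ (d = 2 ∨ d > -5)))
Before val := val: ((¬(val > d - 15)) → (d = 2 ∨ d > -5)) ∧ (val > d - 15 → (d ≤ -9 ∧ val ≠ -8 ∧ (d = 2 ∨ d > -5)))
Before skip: ((¬(val > d - 15)) → (d = 2 ∨ d > -5)) ∧ (val > d - 15 → (d ≤ -9 ∧ val ≠ -8 ∧ (d = 2 ∨ d > -5)))
Answer: WP = ((¬(val > d - 15)) → (d = 2 ∨ d > -5)) ∧ (val > d - 15 → (d ≤ -9 ∧ val ≠ -8 ∧ (d = 2 ∨ d > -5)))


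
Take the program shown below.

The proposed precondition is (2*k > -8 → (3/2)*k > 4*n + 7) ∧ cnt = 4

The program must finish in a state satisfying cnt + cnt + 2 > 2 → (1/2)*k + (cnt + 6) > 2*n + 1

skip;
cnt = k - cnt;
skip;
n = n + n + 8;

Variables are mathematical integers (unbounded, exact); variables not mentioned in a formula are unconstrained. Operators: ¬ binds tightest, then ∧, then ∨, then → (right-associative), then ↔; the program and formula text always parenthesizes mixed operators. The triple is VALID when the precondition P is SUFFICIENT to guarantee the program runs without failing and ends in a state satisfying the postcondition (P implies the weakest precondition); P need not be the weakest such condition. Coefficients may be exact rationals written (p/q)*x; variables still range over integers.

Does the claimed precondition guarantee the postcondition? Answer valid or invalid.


Working backward. After the program, the postcondition cnt + cnt + 2 > 2 → (1/2)*k + (cnt + 6) > 2*n + 1 must hold; in canonical form it is 2*cnt > 0 → cnt + (1/2)*k > 2*n - 5.
Before n := n + n + 8: 2*cnt > 0 → cnt + (1/2)*k > 4*n + 11
Before skip: 2*cnt > 0 → cnt + (1/2)*k > 4*n + 11
Before cnt := k - cnt: 2*k > 2*cnt → (3/2)*k > cnt + 4*n + 11
Before skip: 2*k > 2*cnt → (3/2)*k > cnt + 4*n + 11
The weakest precondition is 2*k > 2*cnt → (3/2)*k > cnt + 4*n + 11.
Check whether (2*k > -8 → (3/2)*k > 4*n + 7) ∧ cnt = 4 implies it.
Countermodel: at the initial state cnt = 4, k = 5, n = 0, the precondition holds but the weakest precondition fails.
Answer: invalid


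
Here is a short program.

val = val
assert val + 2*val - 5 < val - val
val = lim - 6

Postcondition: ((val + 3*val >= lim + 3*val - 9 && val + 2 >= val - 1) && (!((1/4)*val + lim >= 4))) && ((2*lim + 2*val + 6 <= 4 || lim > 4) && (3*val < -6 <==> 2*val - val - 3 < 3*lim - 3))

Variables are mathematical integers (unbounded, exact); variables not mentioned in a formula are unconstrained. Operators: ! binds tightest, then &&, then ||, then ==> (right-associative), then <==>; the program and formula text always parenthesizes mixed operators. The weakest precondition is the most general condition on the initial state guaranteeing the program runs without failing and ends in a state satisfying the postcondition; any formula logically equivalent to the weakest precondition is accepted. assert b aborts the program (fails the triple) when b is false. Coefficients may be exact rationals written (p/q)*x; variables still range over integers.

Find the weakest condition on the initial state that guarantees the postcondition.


Working backward. After the program, the postcondition ((val + 3*val >= lim + 3*val - 9 && val + 2 >= val - 1) && (!((1/4)*val + lim >= 4))) && ((2*lim + 2*val + 6 <= 4 || lim > 4) && (3*val < -6 <==> 2*val - val - 3 < 3*lim - 3)) must hold; in canonical form it is val >= lim - 9 && (!(lim + (1/4)*val >= 4)) && (2*lim + 2*val <= -2 || lim > 4) && (3*val < -6 <==> val < 3*lim).
Before val := lim - 6: (!((5/4)*lim >= 11/2)) && (4*lim <= 10 || lim > 4) && (3*lim < 12 <==> 2*lim > -6)
Before assert val + 2*val - 5 < val - val: 3*val < 5 && (!((5/4)*lim >= 11/2)) && (4*lim <= 10 || lim > 4) && (3*lim < 12 <==> 2*lim > -6)
Before val := val: 3*val < 5 && (!((5/4)*lim >= 11/2)) && (4*lim <= 10 || lim > 4) && (3*lim < 12 <==> 2*lim > -6)
Answer: WP = 3*val < 5 && (!((5/4)*lim >= 11/2)) && (4*lim <= 10 || lim > 4) && (3*lim < 12 <==> 2*lim > -6)


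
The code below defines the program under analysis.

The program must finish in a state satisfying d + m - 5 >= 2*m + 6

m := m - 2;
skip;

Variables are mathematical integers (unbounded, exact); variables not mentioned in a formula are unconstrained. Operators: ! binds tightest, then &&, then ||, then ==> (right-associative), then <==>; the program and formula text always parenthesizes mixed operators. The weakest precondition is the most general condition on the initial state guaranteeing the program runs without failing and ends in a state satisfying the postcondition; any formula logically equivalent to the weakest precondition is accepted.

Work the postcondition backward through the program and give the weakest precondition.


Working backward. After the program, the postcondition d + m - 5 >= 2*m + 6 must hold; in canonical form it is d >= m + 11.
Before skip: d >= m + 11
Before m := m - 2: d >= m + 9
Answer: WP = d >= m + 9


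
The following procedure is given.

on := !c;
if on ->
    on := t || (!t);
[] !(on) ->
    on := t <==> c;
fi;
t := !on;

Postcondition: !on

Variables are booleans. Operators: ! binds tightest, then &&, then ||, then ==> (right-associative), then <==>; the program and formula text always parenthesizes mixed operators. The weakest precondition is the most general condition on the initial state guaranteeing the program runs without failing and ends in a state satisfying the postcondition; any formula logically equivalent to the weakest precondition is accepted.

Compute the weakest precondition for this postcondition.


Working backward. After the program, !on must hold.
Before t := !on: !on
Then branch requires false; else branch requires !(t <==> c).
Before the if: (!on) && ((!on) ==> (!(t <==> c)))
Before on := !c: c && (c ==> (!(t <==> c)))
Answer: WP = c && (c ==> (!(t <==> c)))


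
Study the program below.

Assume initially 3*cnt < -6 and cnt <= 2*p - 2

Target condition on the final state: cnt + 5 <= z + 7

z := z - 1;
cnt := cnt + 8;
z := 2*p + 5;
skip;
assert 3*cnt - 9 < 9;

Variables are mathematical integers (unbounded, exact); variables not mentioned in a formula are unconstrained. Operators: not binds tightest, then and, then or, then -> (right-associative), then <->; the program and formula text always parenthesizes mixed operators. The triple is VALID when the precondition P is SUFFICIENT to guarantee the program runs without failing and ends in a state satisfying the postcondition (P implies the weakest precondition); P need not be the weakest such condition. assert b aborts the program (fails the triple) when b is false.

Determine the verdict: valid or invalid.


Working backward. After the program, the postcondition cnt + 5 <= z + 7 must hold; in canonical form it is cnt <= z + 2.
Before assert 3*cnt - 9 < 9: 3*cnt < 18 and cnt <= z + 2
Before skip: 3*cnt < 18 and cnt <= z + 2
Before z := 2*p + 5: 3*cnt < 18 and cnt <= 2*p + 7
Before cnt := cnt + 8: 3*cnt < -6 and cnt <= 2*p - 1
Before z := z - 1: 3*cnt < -6 and cnt <= 2*p - 1
The weakest precondition is 3*cnt < -6 and cnt <= 2*p - 1.
Check whether 3*cnt < -6 and cnt <= 2*p - 2 implies it.
Every state satisfying the precondition satisfies the weakest precondition: the implication holds.
Answer: valid


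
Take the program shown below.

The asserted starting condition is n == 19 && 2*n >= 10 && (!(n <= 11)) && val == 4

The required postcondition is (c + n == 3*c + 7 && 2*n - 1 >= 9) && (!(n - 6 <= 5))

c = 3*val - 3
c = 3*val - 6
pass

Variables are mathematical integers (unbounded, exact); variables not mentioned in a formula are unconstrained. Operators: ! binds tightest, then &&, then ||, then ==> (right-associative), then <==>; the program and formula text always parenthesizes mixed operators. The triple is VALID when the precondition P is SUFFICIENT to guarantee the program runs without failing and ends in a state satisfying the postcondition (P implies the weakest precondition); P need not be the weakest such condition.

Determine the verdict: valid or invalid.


Working backward. After the program, the postcondition (c + n == 3*c + 7 && 2*n - 1 >= 9) && (!(n - 6 <= 5)) must hold; in canonical form it is n == 2*c + 7 && 2*n >= 10 && (!(n <= 11)).
Before skip: n == 2*c + 7 && 2*n >= 10 && (!(n <= 11))
Before c := 3*val - 6: n == 6*val - 5 && 2*n >= 10 && (!(n <= 11))
Before c := 3*val - 3: n == 6*val - 5 && 2*n >= 10 && (!(n <= 11))
The weakest precondition is n == 6*val - 5 && 2*n >= 10 && (!(n <= 11)).
Check whether n == 19 && 2*n >= 10 && (!(n <= 11)) && val == 4 implies it.
Every state satisfying the precondition satisfies the weakest precondition: the implication holds.
Answer: valid


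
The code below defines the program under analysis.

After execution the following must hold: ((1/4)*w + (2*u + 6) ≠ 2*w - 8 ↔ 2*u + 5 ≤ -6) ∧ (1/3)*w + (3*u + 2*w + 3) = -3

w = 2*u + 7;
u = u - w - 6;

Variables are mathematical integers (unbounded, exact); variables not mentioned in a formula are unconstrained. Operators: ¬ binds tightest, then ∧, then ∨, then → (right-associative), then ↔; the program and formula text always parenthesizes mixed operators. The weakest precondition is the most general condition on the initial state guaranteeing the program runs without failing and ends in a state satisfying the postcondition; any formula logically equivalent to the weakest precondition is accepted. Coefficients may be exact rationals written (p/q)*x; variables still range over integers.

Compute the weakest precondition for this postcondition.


Working backward. After the program, the postcondition ((1/4)*w + (2*u + 6) ≠ 2*w - 8 ↔ 2*u + 5 ≤ -6) ∧ (1/3)*w + (3*u + 2*w + 3) = -3 must hold; in canonical form it is (2*u ≠ (7/4)*w - 14 ↔ 2*u ≤ -11) ∧ 3*u + (7/3)*w = -6.
Before u := u - w - 6: (2*u ≠ (15/4)*w - 2 ↔ 2*u ≤ 2*w + 1) ∧ 3*u = (2/3)*w + 12
Before w := 2*u + 7: ((11/2)*u ≠ -97/4 ↔ 2*u ≥ -15) ∧ (5/3)*u = 50/3
Answer: WP = ((11/2)*u ≠ -97/4 ↔ 2*u ≥ -15) ∧ (5/3)*u = 50/3


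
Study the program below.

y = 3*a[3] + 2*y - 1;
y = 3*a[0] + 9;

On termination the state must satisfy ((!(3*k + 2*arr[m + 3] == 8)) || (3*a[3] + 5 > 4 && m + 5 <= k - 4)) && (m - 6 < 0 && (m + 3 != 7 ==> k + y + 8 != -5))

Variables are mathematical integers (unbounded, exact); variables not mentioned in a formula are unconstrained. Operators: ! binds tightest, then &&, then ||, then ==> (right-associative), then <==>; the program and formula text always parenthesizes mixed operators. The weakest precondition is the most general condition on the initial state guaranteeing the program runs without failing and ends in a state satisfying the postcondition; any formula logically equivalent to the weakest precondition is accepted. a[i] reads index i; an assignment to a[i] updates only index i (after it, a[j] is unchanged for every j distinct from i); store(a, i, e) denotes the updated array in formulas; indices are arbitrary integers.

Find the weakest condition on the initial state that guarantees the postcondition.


Working backward. After the program, the postcondition ((!(3*k + 2*arr[m + 3] == 8)) || (3*a[3] + 5 > 4 && m + 5 <= k - 4)) && (m - 6 < 0 && (m + 3 != 7 ==> k + y + 8 != -5)) must hold; in canonical form it is ((!(2*arr[m + 3] + 3*k == 8)) || (3*a[3] > -1 && m <= k - 9)) && m < 6 && (m != 4 ==> k + y != -13).
Before y := 3*a[0] + 9: ((!(2*arr[m + 3] + 3*k == 8)) || (3*a[3] > -1 && m <= k - 9)) && m < 6 && (m != 4 ==> 3*a[0] + k != -22)
Before y := 3*a[3] + 2*y - 1: ((!(2*arr[m + 3] + 3*k == 8)) || (3*a[3] > -1 && m <= k - 9)) && m < 6 && (m != 4 ==> 3*a[0] + k != -22)
Answer: WP = ((!(2*arr[m + 3] + 3*k == 8)) || (3*a[3] > -1 && m <= k - 9)) && m < 6 && (m != 4 ==> 3*a[0] + k != -22)


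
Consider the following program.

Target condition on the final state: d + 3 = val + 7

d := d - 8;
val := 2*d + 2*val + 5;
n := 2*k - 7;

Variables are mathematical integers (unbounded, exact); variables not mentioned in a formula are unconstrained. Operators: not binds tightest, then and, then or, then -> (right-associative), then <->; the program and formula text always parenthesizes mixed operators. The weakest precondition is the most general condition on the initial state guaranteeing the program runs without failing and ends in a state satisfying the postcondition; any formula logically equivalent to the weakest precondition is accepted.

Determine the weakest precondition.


Working backward. After the program, the postcondition d + 3 = val + 7 must hold; in canonical form it is d = val + 4.
Before n := 2*k - 7: d = val + 4
Before val := 2*d + 2*val + 5: d + 2*val = -9
Before d := d - 8: d + 2*val = -1
Answer: WP = d + 2*val = -1


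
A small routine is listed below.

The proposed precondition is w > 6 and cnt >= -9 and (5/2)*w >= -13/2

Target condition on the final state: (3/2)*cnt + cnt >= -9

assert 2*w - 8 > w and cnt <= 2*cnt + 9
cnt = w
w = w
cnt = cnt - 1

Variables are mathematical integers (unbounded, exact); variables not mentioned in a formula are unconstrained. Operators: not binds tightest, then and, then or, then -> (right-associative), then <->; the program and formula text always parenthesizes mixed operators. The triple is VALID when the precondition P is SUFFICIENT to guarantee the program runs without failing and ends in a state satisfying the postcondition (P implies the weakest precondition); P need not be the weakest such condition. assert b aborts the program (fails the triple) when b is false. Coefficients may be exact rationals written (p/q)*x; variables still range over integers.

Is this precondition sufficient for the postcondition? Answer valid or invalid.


Working backward. After the program, the postcondition (3/2)*cnt + cnt >= -9 must hold; in canonical form it is (5/2)*cnt >= -9.
Before cnt := cnt - 1: (5/2)*cnt >= -13/2
Before w := w: (5/2)*cnt >= -13/2
Before cnt := w: (5/2)*w >= -13/2
Before assert 2*w - 8 > w and cnt <= 2*cnt + 9: w > 8 and cnt >= -9 and (5/2)*w >= -13/2
The weakest precondition is w > 8 and cnt >= -9 and (5/2)*w >= -13/2.
Check whether w > 6 and cnt >= -9 and (5/2)*w >= -13/2 implies it.
Countermodel: at the initial state cnt = -9, w = 7, the precondition holds but the weakest precondition fails.
Answer: invalid


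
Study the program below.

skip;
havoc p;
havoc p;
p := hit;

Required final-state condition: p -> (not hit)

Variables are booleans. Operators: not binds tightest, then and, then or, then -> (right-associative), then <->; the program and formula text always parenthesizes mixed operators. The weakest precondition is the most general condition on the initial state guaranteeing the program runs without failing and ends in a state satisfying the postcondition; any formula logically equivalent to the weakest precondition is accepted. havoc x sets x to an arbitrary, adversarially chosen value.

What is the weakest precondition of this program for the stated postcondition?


Working backward. After the program, p -> (not hit) must hold.
Before p := hit: hit -> (not hit)
Before havoc p: hit -> (not hit)
Before havoc p: hit -> (not hit)
Before skip: hit -> (not hit)
Answer: WP = hit -> (not hit)


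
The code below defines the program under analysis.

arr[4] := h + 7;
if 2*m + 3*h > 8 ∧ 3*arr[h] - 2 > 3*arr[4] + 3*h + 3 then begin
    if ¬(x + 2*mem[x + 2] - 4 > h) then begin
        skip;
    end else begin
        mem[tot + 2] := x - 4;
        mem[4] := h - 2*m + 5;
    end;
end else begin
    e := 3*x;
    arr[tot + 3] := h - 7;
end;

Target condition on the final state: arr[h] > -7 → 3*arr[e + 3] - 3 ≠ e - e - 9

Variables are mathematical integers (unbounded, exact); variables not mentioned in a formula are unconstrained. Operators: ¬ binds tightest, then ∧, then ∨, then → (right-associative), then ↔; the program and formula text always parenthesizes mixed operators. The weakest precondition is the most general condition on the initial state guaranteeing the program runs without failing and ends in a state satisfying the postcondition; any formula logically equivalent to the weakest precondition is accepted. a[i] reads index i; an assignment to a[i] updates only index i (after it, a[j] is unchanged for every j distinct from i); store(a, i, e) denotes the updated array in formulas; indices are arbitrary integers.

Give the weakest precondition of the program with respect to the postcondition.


Working backward. After the program, the postcondition arr[h] > -7 → 3*arr[e + 3] - 3 ≠ e - e - 9 must hold; in canonical form it is arr[h] > -7 → 3*arr[e + 3] ≠ -6.
Then branch requires ((¬(2*mem[x + 2] + x > h + 4)) → (arr[h] > -7 → 3*arr[e + 3] ≠ -6)) ∧ (2*mem[x + 2] + x > h + 4 → (arr[h] > -7 → 3*arr[e + 3] ≠ -6)); else branch requires store(arr, tot + 3, h - 7)[h] > -7 → 3*store(arr, tot + 3, h - 7)[3*x + 3] ≠ -6.
Before the if: ((3*h + 2*m > 8 ∧ 3*arr[h] > 3*arr[4] + 3*h + 5) → (((¬(2*mem[x + 2] + x > h + 4)) → (arr[h] > -7 → 3*arr[e + 3] ≠ -6)) ∧ (2*mem[x + 2] + x > h + 4 → (arr[h] > -7 → 3*arr[e + 3] ≠ -6)))) ∧ ((¬(3*h + 2*m > 8 ∧ 3*arr[h] > 3*arr[4] + 3*h + 5)) → (store(arr, tot + 3, h - 7)[h] > -7 → 3*store(arr, tot + 3, h - 7)[3*x + 3] ≠ -6))
Before arr[4] := h + 7: ((3*h + 2*m > 8 ∧ 3*store(arr, 4, h + 7)[h] > 6*h + 26) → (((¬(2*mem[x + 2] + x > h + 4)) → (store(arr, 4, h + 7)[h] > -7 → 3*store(arr, 4, h + 7)[e + 3] ≠ -6)) ∧ (2*mem[x + 2] + x > h + 4 → (store(arr, 4, h + 7)[h] > -7 → 3*store(arr, 4, h + 7)[e + 3] ≠ -6)))) ∧ ((¬(3*h + 2*m > 8 ∧ 3*store(arr, 4, h + 7)[h] > 6*h + 26)) → (store(store(arr, 4, h + 7), tot + 3, h - 7)[h] > -7 → 3*store(store(arr, 4, h + 7), tot + 3, h - 7)[3*x + 3] ≠ -6))
Answer: WP = ((3*h + 2*m > 8 ∧ 3*store(arr, 4, h + 7)[h] > 6*h + 26) → (((¬(2*mem[x + 2] + x > h + 4)) → (store(arr, 4, h + 7)[h] > -7 → 3*store(arr, 4, h + 7)[e + 3] ≠ -6)) ∧ (2*mem[x + 2] + x > h + 4 → (store(arr, 4, h + 7)[h] > -7 → 3*store(arr, 4, h + 7)[e + 3] ≠ -6)))) ∧ ((¬(3*h + 2*m > 8 ∧ 3*store(arr, 4, h + 7)[h] > 6*h + 26)) → (store(store(arr, 4, h + 7), tot + 3, h - 7)[h] > -7 → 3*store(store(arr, 4, h + 7), tot + 3, h - 7)[3*x + 3] ≠ -6))


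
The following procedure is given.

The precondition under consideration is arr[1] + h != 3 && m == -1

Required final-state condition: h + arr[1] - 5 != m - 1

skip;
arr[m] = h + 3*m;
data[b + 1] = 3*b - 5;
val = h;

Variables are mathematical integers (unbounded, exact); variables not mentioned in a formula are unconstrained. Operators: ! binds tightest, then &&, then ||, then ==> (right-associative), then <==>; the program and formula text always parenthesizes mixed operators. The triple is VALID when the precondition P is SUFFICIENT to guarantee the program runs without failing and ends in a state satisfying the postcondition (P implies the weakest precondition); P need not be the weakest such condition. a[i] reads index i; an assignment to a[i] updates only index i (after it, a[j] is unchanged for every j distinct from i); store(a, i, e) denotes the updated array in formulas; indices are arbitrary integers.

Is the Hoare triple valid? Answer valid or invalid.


Working backward. After the program, the postcondition h + arr[1] - 5 != m - 1 must hold; in canonical form it is arr[1] + h != m + 4.
Before val := h: arr[1] + h != m + 4
Before data[b + 1] := 3*b - 5: arr[1] + h != m + 4
Before arr[m] := h + 3*m: store(arr, m, h + 3*m)[1] + h != m + 4
Before skip: store(arr, m, h + 3*m)[1] + h != m + 4
The weakest precondition is store(arr, m, h + 3*m)[1] + h != m + 4.
Check whether arr[1] + h != 3 && m == -1 implies it.
Every state satisfying the precondition satisfies the weakest precondition: the implication holds.
Answer: valid


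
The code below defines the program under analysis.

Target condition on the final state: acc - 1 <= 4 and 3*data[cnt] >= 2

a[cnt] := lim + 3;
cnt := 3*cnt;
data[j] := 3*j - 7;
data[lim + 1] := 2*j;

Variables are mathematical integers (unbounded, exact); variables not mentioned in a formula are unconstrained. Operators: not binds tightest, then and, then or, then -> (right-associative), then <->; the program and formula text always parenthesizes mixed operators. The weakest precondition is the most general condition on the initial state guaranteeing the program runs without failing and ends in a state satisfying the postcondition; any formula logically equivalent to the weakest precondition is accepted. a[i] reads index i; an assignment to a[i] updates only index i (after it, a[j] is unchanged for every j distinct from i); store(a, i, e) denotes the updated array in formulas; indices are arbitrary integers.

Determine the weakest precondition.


Working backward. After the program, the postcondition acc - 1 <= 4 and 3*data[cnt] >= 2 must hold; in canonical form it is acc <= 5 and 3*data[cnt] >= 2.
Before data[lim + 1] := 2*j: acc <= 5 and 3*store(data, lim + 1, 2*j)[cnt] >= 2
Before data[j] := 3*j - 7: acc <= 5 and 3*store(store(data, j, 3*j - 7), lim + 1, 2*j)[cnt] >= 2
Before cnt := 3*cnt: acc <= 5 and 3*store(store(data, j, 3*j - 7), lim + 1, 2*j)[3*cnt] >= 2
Before a[cnt] := lim + 3: acc <= 5 and 3*store(store(data, j, 3*j - 7), lim + 1, 2*j)[3*cnt] >= 2
Answer: WP = acc <= 5 and 3*store(store(data, j, 3*j - 7), lim + 1, 2*j)[3*cnt] >= 2


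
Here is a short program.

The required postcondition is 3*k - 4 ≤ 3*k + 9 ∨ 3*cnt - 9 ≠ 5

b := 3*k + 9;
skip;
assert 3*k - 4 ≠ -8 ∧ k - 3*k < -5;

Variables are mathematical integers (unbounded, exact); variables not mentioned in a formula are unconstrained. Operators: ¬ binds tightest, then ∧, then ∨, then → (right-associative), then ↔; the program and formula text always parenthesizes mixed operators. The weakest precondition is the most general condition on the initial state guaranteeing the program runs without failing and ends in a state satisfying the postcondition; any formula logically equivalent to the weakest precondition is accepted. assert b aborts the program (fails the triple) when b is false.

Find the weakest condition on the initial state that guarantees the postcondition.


Working backward. After the program, the postcondition 3*k - 4 ≤ 3*k + 9 ∨ 3*cnt - 9 ≠ 5 must hold; in canonical form it is true.
Before assert 3*k - 4 ≠ -8 ∧ k - 3*k < -5: 3*k ≠ -4 ∧ 2*k > 5
Before skip: 3*k ≠ -4 ∧ 2*k > 5
Before b := 3*k + 9: 3*k ≠ -4 ∧ 2*k > 5
Answer: WP = 3*k ≠ -4 ∧ 2*k > 5


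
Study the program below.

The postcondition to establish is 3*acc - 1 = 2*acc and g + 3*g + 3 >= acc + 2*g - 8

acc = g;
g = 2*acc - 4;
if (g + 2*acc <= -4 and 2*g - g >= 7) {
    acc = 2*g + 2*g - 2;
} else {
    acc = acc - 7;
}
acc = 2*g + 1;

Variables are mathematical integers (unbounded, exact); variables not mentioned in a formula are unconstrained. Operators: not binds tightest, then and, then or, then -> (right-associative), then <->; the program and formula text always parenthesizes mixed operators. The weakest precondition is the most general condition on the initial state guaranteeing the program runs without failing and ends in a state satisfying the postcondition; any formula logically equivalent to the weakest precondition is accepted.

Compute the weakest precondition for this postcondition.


Working backward. After the program, the postcondition 3*acc - 1 = 2*acc and g + 3*g + 3 >= acc + 2*g - 8 must hold; in canonical form it is acc = 1 and 2*g >= acc - 11.
Before acc := 2*g + 1: 2*g = 0
Then branch requires 2*g = 0; else branch requires 2*g = 0.
Before the if: ((2*acc + g <= -4 and g >= 7) -> 2*g = 0) and ((not (2*acc + g <= -4 and g >= 7)) -> 2*g = 0)
Before g := 2*acc - 4: ((4*acc <= 0 and 2*acc >= 11) -> 4*acc = 8) and ((not (4*acc <= 0 and 2*acc >= 11)) -> 4*acc = 8)
Before acc := g: ((4*g <= 0 and 2*g >= 11) -> 4*g = 8) and ((not (4*g <= 0 and 2*g >= 11)) -> 4*g = 8)
Answer: WP = ((4*g <= 0 and 2*g >= 11) -> 4*g = 8) and ((not (4*g <= 0 and 2*g >= 11)) -> 4*g = 8)


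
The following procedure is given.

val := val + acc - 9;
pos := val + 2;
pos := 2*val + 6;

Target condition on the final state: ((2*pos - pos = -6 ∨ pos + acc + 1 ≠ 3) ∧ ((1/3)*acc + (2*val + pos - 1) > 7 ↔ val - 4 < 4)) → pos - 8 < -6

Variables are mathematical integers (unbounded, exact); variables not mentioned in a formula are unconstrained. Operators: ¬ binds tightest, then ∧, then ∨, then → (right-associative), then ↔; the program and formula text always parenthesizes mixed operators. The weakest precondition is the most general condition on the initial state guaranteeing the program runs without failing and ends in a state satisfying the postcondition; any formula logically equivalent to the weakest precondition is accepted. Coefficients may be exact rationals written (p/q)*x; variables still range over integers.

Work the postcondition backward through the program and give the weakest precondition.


Working backward. After the program, the postcondition ((2*pos - pos = -6 ∨ pos + acc + 1 ≠ 3) ∧ ((1/3)*acc + (2*val + pos - 1) > 7 ↔ val - 4 < 4)) → pos - 8 < -6 must hold; in canonical form it is ((pos = -6 ∨ acc + pos ≠ 2) ∧ ((1/3)*acc + pos + 2*val > 8 ↔ val < 8)) → pos < 2.
Before pos := 2*val + 6: ((2*val = -12 ∨ acc + 2*val ≠ -4) ∧ ((1/3)*acc + 4*val > 2 ↔ val < 8)) → 2*val < -4
Before pos := val + 2: ((2*val = -12 ∨ acc + 2*val ≠ -4) ∧ ((1/3)*acc + 4*val > 2 ↔ val < 8)) → 2*val < -4
Before val := val + acc - 9: ((2*acc + 2*val = 6 ∨ 3*acc + 2*val ≠ 14) ∧ ((13/3)*acc + 4*val > 38 ↔ acc + val < 17)) → 2*acc + 2*val < 14
Answer: WP = ((2*acc + 2*val = 6 ∨ 3*acc + 2*val ≠ 14) ∧ ((13/3)*acc + 4*val > 38 ↔ acc + val < 17)) → 2*acc + 2*val < 14


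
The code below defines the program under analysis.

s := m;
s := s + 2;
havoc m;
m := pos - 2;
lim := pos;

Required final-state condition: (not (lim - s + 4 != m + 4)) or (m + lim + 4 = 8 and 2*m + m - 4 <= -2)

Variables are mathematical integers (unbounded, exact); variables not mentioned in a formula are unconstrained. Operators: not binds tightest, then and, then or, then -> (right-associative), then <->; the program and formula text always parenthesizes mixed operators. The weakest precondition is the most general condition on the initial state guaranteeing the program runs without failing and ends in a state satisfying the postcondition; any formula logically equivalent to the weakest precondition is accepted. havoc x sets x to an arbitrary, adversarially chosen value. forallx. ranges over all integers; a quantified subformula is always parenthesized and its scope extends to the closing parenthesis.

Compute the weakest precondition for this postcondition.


Working backward. After the program, the postcondition (not (lim - s + 4 != m + 4)) or (m + lim + 4 = 8 and 2*m + m - 4 <= -2) must hold; in canonical form it is (not (lim != m + s)) or (lim + m = 4 and 3*m <= 2).
Before lim := pos: (not (pos != m + s)) or (m + pos = 4 and 3*m <= 2)
Before m := pos - 2: (not (s != 2)) or (2*pos = 6 and 3*pos <= 8)
Before havoc m: (not (s != 2)) or (2*pos = 6 and 3*pos <= 8)
Before s := s + 2: (not (s != 0)) or (2*pos = 6 and 3*pos <= 8)
Before s := m: (not (m != 0)) or (2*pos = 6 and 3*pos <= 8)
Answer: WP = (not (m != 0)) or (2*pos = 6 and 3*pos <= 8)


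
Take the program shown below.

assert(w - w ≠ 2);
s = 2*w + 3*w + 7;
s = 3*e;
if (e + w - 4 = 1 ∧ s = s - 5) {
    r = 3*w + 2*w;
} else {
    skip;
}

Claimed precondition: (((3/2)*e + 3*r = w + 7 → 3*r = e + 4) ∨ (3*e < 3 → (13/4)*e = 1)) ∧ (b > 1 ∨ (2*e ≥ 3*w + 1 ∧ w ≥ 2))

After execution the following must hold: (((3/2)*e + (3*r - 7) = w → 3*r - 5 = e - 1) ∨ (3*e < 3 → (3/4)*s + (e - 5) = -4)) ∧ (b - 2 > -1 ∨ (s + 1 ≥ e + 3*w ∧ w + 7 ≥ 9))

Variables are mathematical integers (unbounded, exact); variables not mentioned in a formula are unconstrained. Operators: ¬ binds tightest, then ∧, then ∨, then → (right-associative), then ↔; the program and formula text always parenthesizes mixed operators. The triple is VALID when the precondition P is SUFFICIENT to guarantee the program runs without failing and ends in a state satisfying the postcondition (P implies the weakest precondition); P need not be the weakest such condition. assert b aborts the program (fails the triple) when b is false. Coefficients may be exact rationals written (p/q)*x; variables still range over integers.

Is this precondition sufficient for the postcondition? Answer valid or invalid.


Working backward. After the program, the postcondition (((3/2)*e + (3*r - 7) = w → 3*r - 5 = e - 1) ∨ (3*e < 3 → (3/4)*s + (e - 5) = -4)) ∧ (b - 2 > -1 ∨ (s + 1 ≥ e + 3*w ∧ w + 7 ≥ 9)) must hold; in canonical form it is (((3/2)*e + 3*r = w + 7 → 3*r = e + 4) ∨ (3*e < 3 → e + (3/4)*s = 1)) ∧ (b > 1 ∨ (s ≥ e + 3*w - 1 ∧ w ≥ 2)).
Then branch requires (((3/2)*e + 14*w = 7 → 15*w = e + 4) ∨ (3*e < 3 → e + (3/4)*s = 1)) ∧ (b > 1 ∨ (s ≥ e + 3*w - 1 ∧ w ≥ 2)); else branch requires (((3/2)*e + 3*r = w + 7 → 3*r = e + 4) ∨ (3*e < 3 → e + (3/4)*s = 1)) ∧ (b > 1 ∨ (s ≥ e + 3*w - 1 ∧ w ≥ 2)).
Before the if: (((3/2)*e + 3*r = w + 7 → 3*r = e + 4) ∨ (3*e < 3 → e + (3/4)*s = 1)) ∧ (b > 1 ∨ (s ≥ e + 3*w - 1 ∧ w ≥ 2))
Before s := 3*e: (((3/2)*e + 3*r = w + 7 → 3*r = e + 4) ∨ (3*e < 3 → (13/4)*e = 1)) ∧ (b > 1 ∨ (2*e ≥ 3*w - 1 ∧ w ≥ 2))
Before s := 2*w + 3*w + 7: (((3/2)*e + 3*r = w + 7 → 3*r = e + 4) ∨ (3*e < 3 → (13/4)*e = 1)) ∧ (b > 1 ∨ (2*e ≥ 3*w - 1 ∧ w ≥ 2))
Before assert w - w ≠ 2: (((3/2)*e + 3*r = w + 7 → 3*r = e + 4) ∨ (3*e < 3 → (13/4)*e = 1)) ∧ (b > 1 ∨ (2*e ≥ 3*w - 1 ∧ w ≥ 2))
The weakest precondition is (((3/2)*e + 3*r = w + 7 → 3*r = e + 4) ∨ (3*e < 3 → (13/4)*e = 1)) ∧ (b > 1 ∨ (2*e ≥ 3*w - 1 ∧ w ≥ 2)).
Check whether (((3/2)*e + 3*r = w + 7 → 3*r = e + 4) ∨ (3*e < 3 → (13/4)*e = 1)) ∧ (b > 1 ∨ (2*e ≥ 3*w + 1 ∧ w ≥ 2)) implies it.
Every state satisfying the precondition satisfies the weakest precondition: the implication holds.
Answer: valid


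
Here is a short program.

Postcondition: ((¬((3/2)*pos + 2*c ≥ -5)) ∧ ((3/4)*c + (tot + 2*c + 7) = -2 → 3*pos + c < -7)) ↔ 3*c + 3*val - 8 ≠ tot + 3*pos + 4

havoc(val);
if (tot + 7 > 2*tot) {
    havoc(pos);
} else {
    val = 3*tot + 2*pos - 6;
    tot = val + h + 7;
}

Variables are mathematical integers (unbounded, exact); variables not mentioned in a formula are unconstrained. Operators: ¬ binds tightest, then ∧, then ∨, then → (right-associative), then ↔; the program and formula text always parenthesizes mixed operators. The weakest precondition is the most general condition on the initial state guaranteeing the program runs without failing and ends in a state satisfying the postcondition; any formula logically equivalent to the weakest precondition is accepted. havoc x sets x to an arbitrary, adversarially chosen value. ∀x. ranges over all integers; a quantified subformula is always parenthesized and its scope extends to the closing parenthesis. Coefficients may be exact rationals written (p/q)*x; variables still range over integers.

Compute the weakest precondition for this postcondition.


Working backward. After the program, the postcondition ((¬((3/2)*pos + 2*c ≥ -5)) ∧ ((3/4)*c + (tot + 2*c + 7) = -2 → 3*pos + c < -7)) ↔ 3*c + 3*val - 8 ≠ tot + 3*pos + 4 must hold; in canonical form it is ((¬(2*c + (3/2)*pos ≥ -5)) ∧ ((11/4)*c + tot = -9 → c + 3*pos < -7)) ↔ 3*c + 3*val ≠ 3*pos + tot + 12.
Then branch requires ∀pos_1. (((¬(2*c + (3/2)*pos_1 ≥ -5)) ∧ ((11/4)*c + tot = -9 → c + 3*pos_1 < -7)) ↔ 3*c + 3*val ≠ 3*pos_1 + tot + 12); else branch requires ((¬(2*c + (3/2)*pos ≥ -5)) ∧ ((11/4)*c + h + 2*pos + 3*tot = -10 → c + 3*pos < -7)) ↔ 3*c + pos + 6*tot ≠ h + 31.
Before the if: (tot < 7 → (∀pos_1. (((¬(2*c + (3/2)*pos_1 ≥ -5)) ∧ ((11/4)*c + tot = -9 → c + 3*pos_1 < -7)) ↔ 3*c + 3*val ≠ 3*pos_1 + tot + 12))) ∧ ((¬(tot < 7)) → (((¬(2*c + (3/2)*pos ≥ -5)) ∧ ((11/4)*c + h + 2*pos + 3*tot = -10 → c + 3*pos < -7)) ↔ 3*c + pos + 6*tot ≠ h + 31))
Before havoc val: ∀val_1. ((tot < 7 → (∀pos_1. (((¬(2*c + (3/2)*pos_1 ≥ -5)) ∧ ((11/4)*c + tot = -9 → c + 3*pos_1 < -7)) ↔ 3*c + 3*val_1 ≠ 3*pos_1 + tot + 12))) ∧ ((¬(tot < 7)) → (((¬(2*c + (3/2)*pos ≥ -5)) ∧ ((11/4)*c + h + 2*pos + 3*tot = -10 → c + 3*pos < -7)) ↔ 3*c + pos + 6*tot ≠ h + 31)))
Answer: WP = ∀val_1. ((tot < 7 → (∀pos_1. (((¬(2*c + (3/2)*pos_1 ≥ -5)) ∧ ((11/4)*c + tot = -9 → c + 3*pos_1 < -7)) ↔ 3*c + 3*val_1 ≠ 3*pos_1 + tot + 12))) ∧ ((¬(tot < 7)) → (((¬(2*c + (3/2)*pos ≥ -5)) ∧ ((11/4)*c + h + 2*pos + 3*tot = -10 → c + 3*pos < -7)) ↔ 3*c + pos + 6*tot ≠ h + 31)))


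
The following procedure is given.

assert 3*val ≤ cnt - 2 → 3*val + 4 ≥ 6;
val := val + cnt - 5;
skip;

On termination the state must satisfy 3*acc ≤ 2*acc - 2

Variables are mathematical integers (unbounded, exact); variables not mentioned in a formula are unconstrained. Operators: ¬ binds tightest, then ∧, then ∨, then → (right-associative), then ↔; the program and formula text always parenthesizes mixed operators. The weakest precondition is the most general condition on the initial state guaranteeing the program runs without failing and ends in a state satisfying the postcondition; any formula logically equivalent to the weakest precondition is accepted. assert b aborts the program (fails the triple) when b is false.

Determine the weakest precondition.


Working backward. After the program, the postcondition 3*acc ≤ 2*acc - 2 must hold; in canonical form it is acc ≤ -2.
Before skip: acc ≤ -2
Before val := val + cnt - 5: acc ≤ -2
Before assert 3*val ≤ cnt - 2 → 3*val + 4 ≥ 6: (3*val ≤ cnt - 2 → 3*val ≥ 2) ∧ acc ≤ -2
Answer: WP = (3*val ≤ cnt - 2 → 3*val ≥ 2) ∧ acc ≤ -2


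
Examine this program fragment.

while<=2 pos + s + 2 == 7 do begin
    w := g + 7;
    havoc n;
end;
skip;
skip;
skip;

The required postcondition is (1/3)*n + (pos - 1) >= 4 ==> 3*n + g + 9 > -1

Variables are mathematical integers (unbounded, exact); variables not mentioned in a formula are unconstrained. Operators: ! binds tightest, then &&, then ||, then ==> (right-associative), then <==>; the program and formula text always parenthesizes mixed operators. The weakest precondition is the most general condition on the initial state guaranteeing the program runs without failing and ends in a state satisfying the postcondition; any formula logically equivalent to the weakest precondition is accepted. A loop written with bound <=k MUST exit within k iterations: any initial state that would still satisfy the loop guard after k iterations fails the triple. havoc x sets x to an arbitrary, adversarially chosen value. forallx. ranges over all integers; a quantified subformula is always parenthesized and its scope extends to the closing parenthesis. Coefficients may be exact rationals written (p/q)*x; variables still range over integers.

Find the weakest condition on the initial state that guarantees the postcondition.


Working backward. After the program, the postcondition (1/3)*n + (pos - 1) >= 4 ==> 3*n + g + 9 > -1 must hold; in canonical form it is (1/3)*n + pos >= 5 ==> g + 3*n > -10.
Before skip: (1/3)*n + pos >= 5 ==> g + 3*n > -10
Before skip: (1/3)*n + pos >= 5 ==> g + 3*n > -10
Before skip: (1/3)*n + pos >= 5 ==> g + 3*n > -10
Before the loop (bound <=2), unroll the exhaustion recursion (WP_0 = exit-now case; WP_j = one more guarded iteration, up to j = 2):
  WP_0: (!(pos + s == 5)) && ((1/3)*n + pos >= 5 ==> g + 3*n > -10)
  WP_1: (pos + s == 5 ==> (forall n_1. ((!(pos + s == 5)) && ((1/3)*n_1 + pos >= 5 ==> g + 3*n_1 > -10)))) && ((!(pos + s == 5)) ==> ((1/3)*n + pos >= 5 ==> g + 3*n > -10))
  WP_2: (pos + s == 5 ==> (forall n_2. ((pos + s == 5 ==> (forall n_1. ((!(pos + s == 5)) && ((1/3)*n_1 + pos >= 5 ==> g + 3*n_1 > -10)))) && ((!(pos + s == 5)) ==> ((1/3)*n_2 + pos >= 5 ==> g + 3*n_2 > -10))))) && ((!(pos + s == 5)) ==> ((1/3)*n + pos >= 5 ==> g + 3*n > -10))
So before the loop: (pos + s == 5 ==> (forall n_2. ((pos + s == 5 ==> (forall n_1. ((!(pos + s == 5)) && ((1/3)*n_1 + pos >= 5 ==> g + 3*n_1 > -10)))) && ((!(pos + s == 5)) ==> ((1/3)*n_2 + pos >= 5 ==> g + 3*n_2 > -10))))) && ((!(pos + s == 5)) ==> ((1/3)*n + pos >= 5 ==> g + 3*n > -10))
Answer: WP = (pos + s == 5 ==> (forall n_2. ((pos + s == 5 ==> (forall n_1. ((!(pos + s == 5)) && ((1/3)*n_1 + pos >= 5 ==> g + 3*n_1 > -10)))) && ((!(pos + s == 5)) ==> ((1/3)*n_2 + pos >= 5 ==> g + 3*n_2 > -10))))) && ((!(pos + s == 5)) ==> ((1/3)*n + pos >= 5 ==> g + 3*n > -10))


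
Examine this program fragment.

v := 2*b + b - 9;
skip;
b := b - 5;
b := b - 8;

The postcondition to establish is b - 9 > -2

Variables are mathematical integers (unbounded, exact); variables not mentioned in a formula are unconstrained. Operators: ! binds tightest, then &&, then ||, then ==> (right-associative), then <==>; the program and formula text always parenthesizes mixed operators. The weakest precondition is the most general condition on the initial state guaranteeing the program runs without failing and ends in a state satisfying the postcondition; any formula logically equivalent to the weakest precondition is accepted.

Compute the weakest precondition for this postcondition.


Working backward. After the program, the postcondition b - 9 > -2 must hold; in canonical form it is b > 7.
Before b := b - 8: b > 15
Before b := b - 5: b > 20
Before skip: b > 20
Before v := 2*b + b - 9: b > 20
Answer: WP = b > 20


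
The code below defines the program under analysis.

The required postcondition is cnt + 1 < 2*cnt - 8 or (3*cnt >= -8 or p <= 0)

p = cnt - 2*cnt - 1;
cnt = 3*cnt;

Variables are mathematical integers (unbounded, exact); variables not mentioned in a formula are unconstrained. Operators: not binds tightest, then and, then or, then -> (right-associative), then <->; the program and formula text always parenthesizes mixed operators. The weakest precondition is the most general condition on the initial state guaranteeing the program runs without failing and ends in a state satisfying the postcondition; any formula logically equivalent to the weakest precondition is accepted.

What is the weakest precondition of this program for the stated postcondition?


Working backward. After the program, the postcondition cnt + 1 < 2*cnt - 8 or (3*cnt >= -8 or p <= 0) must hold; in canonical form it is cnt > 9 or 3*cnt >= -8 or p <= 0.
Before cnt := 3*cnt: 3*cnt > 9 or 9*cnt >= -8 or p <= 0
Before p := cnt - 2*cnt - 1: 3*cnt > 9 or 9*cnt >= -8 or cnt >= -1
Answer: WP = 3*cnt > 9 or 9*cnt >= -8 or cnt >= -1


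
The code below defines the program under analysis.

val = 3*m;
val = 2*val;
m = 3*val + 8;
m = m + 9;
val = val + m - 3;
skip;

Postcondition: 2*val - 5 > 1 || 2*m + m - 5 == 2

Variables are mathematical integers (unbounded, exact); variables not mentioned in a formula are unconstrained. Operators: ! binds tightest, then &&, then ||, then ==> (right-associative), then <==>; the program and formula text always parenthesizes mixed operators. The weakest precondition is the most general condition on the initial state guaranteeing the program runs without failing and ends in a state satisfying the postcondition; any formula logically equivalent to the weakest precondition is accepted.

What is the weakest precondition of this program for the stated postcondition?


Working backward. After the program, the postcondition 2*val - 5 > 1 || 2*m + m - 5 == 2 must hold; in canonical form it is 2*val > 6 || 3*m == 7.
Before skip: 2*val > 6 || 3*m == 7
Before val := val + m - 3: 2*m + 2*val > 12 || 3*m == 7
Before m := m + 9: 2*m + 2*val > -6 || 3*m == -20
Before m := 3*val + 8: 8*val > -22 || 9*val == -44
Before val := 2*val: 16*val > -22 || 18*val == -44
Before val := 3*m: 48*m > -22 || 54*m == -44
Answer: WP = 48*m > -22 || 54*m == -44
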